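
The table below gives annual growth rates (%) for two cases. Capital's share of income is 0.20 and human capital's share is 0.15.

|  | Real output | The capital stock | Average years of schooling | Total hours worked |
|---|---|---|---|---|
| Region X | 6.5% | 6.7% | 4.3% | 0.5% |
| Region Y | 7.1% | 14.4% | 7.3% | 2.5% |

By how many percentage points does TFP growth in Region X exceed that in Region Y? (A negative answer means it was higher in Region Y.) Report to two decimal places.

Labor's share = 1 − 0.2 − 0.15 = 0.65.
Region X: TFP = 6.5 − 1.34 − 0.645 − 0.325 = 4.19%.
Region Y: TFP = 7.1 − 2.88 − 1.095 − 1.625 = 1.5%.
Difference = 4.19 − (1.5) = 2.69 pp.

2.69 percentage points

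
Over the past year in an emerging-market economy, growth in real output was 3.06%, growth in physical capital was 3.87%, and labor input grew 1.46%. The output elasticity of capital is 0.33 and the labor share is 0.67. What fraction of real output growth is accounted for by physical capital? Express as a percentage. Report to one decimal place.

Physical capital contributed 0.33 × 3.87 = 1.2771 pp.
Share of growth = 1.2771 / 3.06 × 100 = 41.735%.

Physical capital accounted for 41.7% of growth.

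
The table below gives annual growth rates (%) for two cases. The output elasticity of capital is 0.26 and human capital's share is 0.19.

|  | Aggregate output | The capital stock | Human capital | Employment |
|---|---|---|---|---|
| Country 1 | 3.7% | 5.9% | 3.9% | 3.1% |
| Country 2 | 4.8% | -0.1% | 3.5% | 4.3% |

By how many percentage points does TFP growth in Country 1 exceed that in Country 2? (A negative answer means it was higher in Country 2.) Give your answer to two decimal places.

Labor's share = 1 − 0.26 − 0.19 = 0.55.
Country 1: TFP = 3.7 − 1.534 − 0.741 − 1.705 = -0.28%.
Country 2: TFP = 4.8 + 0.026 − 0.665 − 2.365 = 1.796%.
Difference = -0.28 − (1.796) = -2.076 pp.

-2.08 percentage points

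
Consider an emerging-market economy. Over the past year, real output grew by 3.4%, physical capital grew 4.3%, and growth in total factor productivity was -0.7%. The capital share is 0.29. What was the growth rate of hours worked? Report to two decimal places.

4.02%

Labor's share = 1 − 0.29 = 0.71.
gY = gA + 0.29×4.3 + 0.71×g.
0.71×g = 3.4 + 0.7 − 1.247 = 2.853.
g = 2.853 / 0.71 = 4.0183%.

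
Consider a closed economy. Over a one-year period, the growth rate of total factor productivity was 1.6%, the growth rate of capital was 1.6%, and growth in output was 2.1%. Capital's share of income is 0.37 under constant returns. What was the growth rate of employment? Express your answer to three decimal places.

Labor's share = 1 − 0.37 = 0.63.
gY = gA + 0.37×1.6 + 0.63×g.
0.63×g = 2.1 − 1.6 − 0.592 = -0.092.
g = -0.092 / 0.63 = -0.14603%.

-0.146%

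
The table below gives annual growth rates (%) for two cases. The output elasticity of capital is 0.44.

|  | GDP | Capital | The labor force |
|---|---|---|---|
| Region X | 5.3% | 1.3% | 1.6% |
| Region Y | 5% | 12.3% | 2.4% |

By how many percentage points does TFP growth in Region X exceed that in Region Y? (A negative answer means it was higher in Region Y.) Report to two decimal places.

5.59 percentage points

Labor's share = 1 − 0.44 = 0.56.
Region X: TFP = 5.3 − 0.572 − 0.896 = 3.832%.
Region Y: TFP = 5 − 5.412 − 1.344 = -1.756%.
Difference = 3.832 − (-1.756) = 5.588 pp.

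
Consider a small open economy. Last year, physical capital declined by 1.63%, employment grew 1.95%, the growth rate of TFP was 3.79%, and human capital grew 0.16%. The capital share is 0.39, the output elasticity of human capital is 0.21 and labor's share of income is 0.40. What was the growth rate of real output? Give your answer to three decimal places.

Labor's share = 1 − 0.39 − 0.21 = 0.4.
Physical capital: 0.39 × (-1.63) = -0.6357 pp.
Human capital: 0.21 × 0.16 = 0.0336 pp.
Employment: 0.4 × 1.95 = 0.78 pp.
Output growth = 3.79 + 0.1779 = 3.9679%.

3.968%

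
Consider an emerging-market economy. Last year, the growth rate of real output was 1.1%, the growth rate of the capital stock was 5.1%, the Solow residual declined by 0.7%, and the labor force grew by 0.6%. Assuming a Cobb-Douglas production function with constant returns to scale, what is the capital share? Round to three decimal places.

0.267

gY = gA + α·gK + (1−α)·gL, so gY − gA − gL = α(gK − gL).
1.1 + 0.7 − 0.6 = α × (5.1 − 0.6).
1.2 = 4.5 α, so α = 0.26667.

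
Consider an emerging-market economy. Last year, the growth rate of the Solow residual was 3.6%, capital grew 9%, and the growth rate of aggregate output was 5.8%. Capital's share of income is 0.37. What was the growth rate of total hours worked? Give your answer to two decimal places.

-1.79%

Labor's share = 1 − 0.37 = 0.63.
gY = gA + 0.37×9 + 0.63×g.
0.63×g = 5.8 − 3.6 − 3.33 = -1.13.
g = -1.13 / 0.63 = -1.7937%.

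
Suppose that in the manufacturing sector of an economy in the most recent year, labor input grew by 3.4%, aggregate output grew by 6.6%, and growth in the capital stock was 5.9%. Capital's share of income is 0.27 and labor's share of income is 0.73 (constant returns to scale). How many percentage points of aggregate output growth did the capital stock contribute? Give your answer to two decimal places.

1.59 pp

Contribution = share × growth = 0.27 × 5.9 = 1.593 pp.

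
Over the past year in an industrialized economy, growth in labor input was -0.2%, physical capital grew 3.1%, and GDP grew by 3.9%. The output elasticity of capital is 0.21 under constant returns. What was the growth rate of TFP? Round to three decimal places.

Labor's share = 1 − 0.21 = 0.79.
Physical capital: 0.21 × 3.1 = 0.651 pp.
Labor input: 0.79 × (-0.2) = -0.158 pp.
TFP growth = 3.9 − 0.493 = 3.407%.

3.407%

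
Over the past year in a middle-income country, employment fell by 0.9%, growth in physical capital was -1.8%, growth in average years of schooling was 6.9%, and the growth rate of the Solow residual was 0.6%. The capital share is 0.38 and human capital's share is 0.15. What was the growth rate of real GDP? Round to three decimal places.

Labor's share = 1 − 0.38 − 0.15 = 0.47.
Physical capital: 0.38 × (-1.8) = -0.684 pp.
Average years of schooling: 0.15 × 6.9 = 1.035 pp.
Employment: 0.47 × (-0.9) = -0.423 pp.
Output growth = 0.6 + (-0.072) = 0.528%.

Real GDP growth was 0.528%.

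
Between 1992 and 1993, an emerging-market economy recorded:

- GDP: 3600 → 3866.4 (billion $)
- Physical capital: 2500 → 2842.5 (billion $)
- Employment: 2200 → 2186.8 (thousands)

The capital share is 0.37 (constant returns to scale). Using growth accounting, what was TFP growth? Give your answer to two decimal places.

GDP growth = (3866.4 − 3600) / 3600 = 7.4%.
Physical capital growth = (2842.5 − 2500) / 2500 = 13.7%.
Employment growth = (2186.8 − 2200) / 2200 = -0.6%.
Labor's share = 1 − 0.37 = 0.63.
Physical capital: 0.37 × 13.7 = 5.069 pp.
Employment: 0.63 × (-0.6) = -0.378 pp.
TFP growth = 7.4 − 4.691 = 2.709%.

TFP growth was 2.71%.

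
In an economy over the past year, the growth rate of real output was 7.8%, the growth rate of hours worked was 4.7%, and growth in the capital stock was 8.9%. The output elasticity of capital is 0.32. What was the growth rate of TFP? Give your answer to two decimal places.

TFP grew 1.76%.

Labor's share = 1 − 0.32 = 0.68.
The capital stock: 0.32 × 8.9 = 2.848 pp.
Hours worked: 0.68 × 4.7 = 3.196 pp.
TFP growth = 7.8 − 6.044 = 1.756%.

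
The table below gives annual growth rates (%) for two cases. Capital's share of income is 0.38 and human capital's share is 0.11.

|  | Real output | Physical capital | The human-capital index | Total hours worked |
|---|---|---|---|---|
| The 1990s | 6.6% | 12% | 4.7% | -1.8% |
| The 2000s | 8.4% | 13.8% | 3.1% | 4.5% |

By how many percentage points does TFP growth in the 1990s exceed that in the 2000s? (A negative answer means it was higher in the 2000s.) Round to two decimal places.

Labor's share = 1 − 0.38 − 0.11 = 0.51.
The 1990s: TFP = 6.6 − 4.56 − 0.517 + 0.918 = 2.441%.
The 2000s: TFP = 8.4 − 5.244 − 0.341 − 2.295 = 0.52%.
Difference = 2.441 − (0.52) = 1.921 pp.

1.92 percentage points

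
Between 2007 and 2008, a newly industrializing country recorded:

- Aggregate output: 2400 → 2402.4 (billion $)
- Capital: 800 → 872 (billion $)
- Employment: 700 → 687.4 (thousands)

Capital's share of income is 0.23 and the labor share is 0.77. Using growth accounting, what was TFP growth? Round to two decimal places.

Aggregate output growth = (2402.4 − 2400) / 2400 = 0.1%.
Capital growth = (872 − 800) / 800 = 9%.
Employment growth = (687.4 − 700) / 700 = -1.8%.
Labor's share = 1 − 0.23 = 0.77.
Capital: 0.23 × 9 = 2.07 pp.
Employment: 0.77 × (-1.8) = -1.386 pp.
TFP growth = 0.1 − 0.684 = -0.584%.

-0.58%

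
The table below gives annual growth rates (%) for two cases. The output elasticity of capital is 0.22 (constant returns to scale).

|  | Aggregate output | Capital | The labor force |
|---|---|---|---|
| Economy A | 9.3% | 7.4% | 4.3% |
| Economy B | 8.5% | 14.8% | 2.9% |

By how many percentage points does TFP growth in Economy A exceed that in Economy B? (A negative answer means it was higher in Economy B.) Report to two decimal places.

1.34 percentage points

Labor's share = 1 − 0.22 = 0.78.
Economy A: TFP = 9.3 − 1.628 − 3.354 = 4.318%.
Economy B: TFP = 8.5 − 3.256 − 2.262 = 2.982%.
Difference = 4.318 − (2.982) = 1.336 pp.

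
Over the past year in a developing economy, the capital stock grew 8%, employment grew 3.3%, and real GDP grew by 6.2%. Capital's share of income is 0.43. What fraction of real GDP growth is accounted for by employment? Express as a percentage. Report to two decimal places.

Labor's share = 1 − 0.43 = 0.57.
Employment contributed 0.57 × 3.3 = 1.881 pp.
Share of growth = 1.881 / 6.2 × 100 = 30.3387%.

Employment accounted for 30.34% of growth.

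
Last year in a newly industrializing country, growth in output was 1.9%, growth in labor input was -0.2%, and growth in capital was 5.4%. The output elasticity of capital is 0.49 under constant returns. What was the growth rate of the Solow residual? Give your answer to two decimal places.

-0.64%

Labor's share = 1 − 0.49 = 0.51.
Capital: 0.49 × 5.4 = 2.646 pp.
Labor input: 0.51 × (-0.2) = -0.102 pp.
TFP growth = 1.9 − 2.544 = -0.644%.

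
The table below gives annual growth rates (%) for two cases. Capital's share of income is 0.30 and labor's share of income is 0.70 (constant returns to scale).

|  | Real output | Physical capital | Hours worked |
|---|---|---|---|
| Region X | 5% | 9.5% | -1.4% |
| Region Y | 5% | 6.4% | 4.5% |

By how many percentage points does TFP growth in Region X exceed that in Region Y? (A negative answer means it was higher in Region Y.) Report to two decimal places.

3.20 percentage points

Labor's share = 1 − 0.3 = 0.7.
Region X: TFP = 5 − 2.85 + 0.98 = 3.13%.
Region Y: TFP = 5 − 1.92 − 3.15 = -0.07%.
Difference = 3.13 − (-0.07) = 3.2 pp.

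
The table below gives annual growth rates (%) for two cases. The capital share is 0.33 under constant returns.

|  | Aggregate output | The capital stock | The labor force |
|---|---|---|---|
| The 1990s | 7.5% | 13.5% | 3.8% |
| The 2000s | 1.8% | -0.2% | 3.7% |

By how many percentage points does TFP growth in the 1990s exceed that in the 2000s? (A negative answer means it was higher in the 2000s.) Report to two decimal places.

1.11 percentage points

Labor's share = 1 − 0.33 = 0.67.
The 1990s: TFP = 7.5 − 4.455 − 2.546 = 0.499%.
The 2000s: TFP = 1.8 + 0.066 − 2.479 = -0.613%.
Difference = 0.499 − (-0.613) = 1.112 pp.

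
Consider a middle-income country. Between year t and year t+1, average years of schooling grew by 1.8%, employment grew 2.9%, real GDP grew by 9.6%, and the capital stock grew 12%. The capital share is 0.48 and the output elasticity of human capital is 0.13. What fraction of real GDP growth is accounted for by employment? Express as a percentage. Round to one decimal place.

Employment accounted for 11.8% of growth.

Labor's share = 1 − 0.48 − 0.13 = 0.39.
Employment contributed 0.39 × 2.9 = 1.131 pp.
Share of growth = 1.131 / 9.6 × 100 = 11.781%.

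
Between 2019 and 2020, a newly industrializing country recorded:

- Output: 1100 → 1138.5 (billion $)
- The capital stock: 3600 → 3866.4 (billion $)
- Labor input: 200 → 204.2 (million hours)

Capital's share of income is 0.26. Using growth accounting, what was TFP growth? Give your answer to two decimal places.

0.02%

Output growth = (1138.5 − 1100) / 1100 = 3.5%.
The capital stock growth = (3866.4 − 3600) / 3600 = 7.4%.
Labor input growth = (204.2 − 200) / 200 = 2.1%.
Labor's share = 1 − 0.26 = 0.74.
The capital stock: 0.26 × 7.4 = 1.924 pp.
Labor input: 0.74 × 2.1 = 1.554 pp.
TFP growth = 3.5 − 3.478 = 0.022%.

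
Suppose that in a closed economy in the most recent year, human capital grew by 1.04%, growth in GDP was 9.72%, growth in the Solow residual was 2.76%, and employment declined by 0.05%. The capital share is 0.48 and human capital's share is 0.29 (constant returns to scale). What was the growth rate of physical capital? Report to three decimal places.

Labor's share = 1 − 0.48 − 0.29 = 0.23.
gY = gA + 0.29×1.04 + 0.23×(-0.05) + 0.48×g.
0.48×g = 9.72 − 2.76 − 0.2901 = 6.6699.
g = 6.6699 / 0.48 = 13.89563%.

Physical capital grew 13.896%.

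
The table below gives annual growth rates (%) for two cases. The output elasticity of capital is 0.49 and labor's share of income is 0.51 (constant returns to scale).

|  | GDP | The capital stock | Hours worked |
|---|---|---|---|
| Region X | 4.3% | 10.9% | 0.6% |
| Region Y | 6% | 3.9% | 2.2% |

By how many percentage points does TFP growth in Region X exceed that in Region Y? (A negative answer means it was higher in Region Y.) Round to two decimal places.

Labor's share = 1 − 0.49 = 0.51.
Region X: TFP = 4.3 − 5.341 − 0.306 = -1.347%.
Region Y: TFP = 6 − 1.911 − 1.122 = 2.967%.
Difference = -1.347 − (2.967) = -4.314 pp.

-4.31 percentage points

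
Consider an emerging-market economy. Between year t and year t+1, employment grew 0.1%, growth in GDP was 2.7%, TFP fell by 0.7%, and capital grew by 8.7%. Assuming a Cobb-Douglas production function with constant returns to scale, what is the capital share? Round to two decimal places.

α = 0.38

gY = gA + α·gK + (1−α)·gL, so gY − gA − gL = α(gK − gL).
2.7 + 0.7 − 0.1 = α × (8.7 − 0.1).
3.3 = 8.6 α, so α = 0.3837.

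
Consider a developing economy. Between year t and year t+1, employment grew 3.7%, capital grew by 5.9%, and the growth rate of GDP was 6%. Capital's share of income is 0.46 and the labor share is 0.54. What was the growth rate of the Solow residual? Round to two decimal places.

Labor's share = 1 − 0.46 = 0.54.
Capital: 0.46 × 5.9 = 2.714 pp.
Employment: 0.54 × 3.7 = 1.998 pp.
TFP growth = 6 − 4.712 = 1.288%.

The Solow residual growth was 1.29%.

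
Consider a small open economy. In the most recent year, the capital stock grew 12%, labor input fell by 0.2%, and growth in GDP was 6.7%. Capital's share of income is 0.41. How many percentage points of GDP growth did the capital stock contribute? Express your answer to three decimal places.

Contribution = share × growth = 0.41 × 12 = 4.92 pp.

4.920 percentage points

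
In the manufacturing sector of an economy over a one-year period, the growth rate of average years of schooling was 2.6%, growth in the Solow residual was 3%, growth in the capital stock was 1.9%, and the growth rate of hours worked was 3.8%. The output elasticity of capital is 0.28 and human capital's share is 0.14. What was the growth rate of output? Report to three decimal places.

Labor's share = 1 − 0.28 − 0.14 = 0.58.
The capital stock: 0.28 × 1.9 = 0.532 pp.
Average years of schooling: 0.14 × 2.6 = 0.364 pp.
Hours worked: 0.58 × 3.8 = 2.204 pp.
Output growth = 3 + 3.1 = 6.1%.

Output growth was 6.100%.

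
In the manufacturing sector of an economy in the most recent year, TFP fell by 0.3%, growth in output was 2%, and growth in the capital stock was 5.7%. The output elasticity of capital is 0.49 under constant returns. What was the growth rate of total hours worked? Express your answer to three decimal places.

-0.967%

Labor's share = 1 − 0.49 = 0.51.
gY = gA + 0.49×5.7 + 0.51×g.
0.51×g = 2 + 0.3 − 2.793 = -0.493.
g = -0.493 / 0.51 = -0.96667%.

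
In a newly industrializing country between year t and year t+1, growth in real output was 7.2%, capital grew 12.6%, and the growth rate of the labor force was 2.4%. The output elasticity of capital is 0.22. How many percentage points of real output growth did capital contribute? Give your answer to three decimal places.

2.772 pp

Contribution = share × growth = 0.22 × 12.6 = 2.772 pp.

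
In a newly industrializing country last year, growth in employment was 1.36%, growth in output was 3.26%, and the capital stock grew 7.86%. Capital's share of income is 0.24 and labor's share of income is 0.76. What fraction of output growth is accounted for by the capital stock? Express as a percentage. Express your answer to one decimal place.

The capital stock contributed 0.24 × 7.86 = 1.8864 pp.
Share of growth = 1.8864 / 3.26 × 100 = 57.865%.

The capital stock accounted for 57.9% of growth.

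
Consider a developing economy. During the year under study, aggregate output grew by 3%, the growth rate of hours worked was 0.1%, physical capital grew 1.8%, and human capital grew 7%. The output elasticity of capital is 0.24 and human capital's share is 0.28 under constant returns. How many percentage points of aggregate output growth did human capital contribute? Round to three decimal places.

1.960 pp

Contribution = share × growth = 0.28 × 7 = 1.96 pp.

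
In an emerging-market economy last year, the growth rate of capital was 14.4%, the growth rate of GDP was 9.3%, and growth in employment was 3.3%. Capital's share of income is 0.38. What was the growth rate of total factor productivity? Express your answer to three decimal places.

Total factor productivity growth was 1.782%.

Labor's share = 1 − 0.38 = 0.62.
Capital: 0.38 × 14.4 = 5.472 pp.
Employment: 0.62 × 3.3 = 2.046 pp.
TFP growth = 9.3 − 7.518 = 1.782%.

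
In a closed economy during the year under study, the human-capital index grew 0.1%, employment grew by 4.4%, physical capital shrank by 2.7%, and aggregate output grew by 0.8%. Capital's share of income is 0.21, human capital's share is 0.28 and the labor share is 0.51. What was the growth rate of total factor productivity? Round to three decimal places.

-0.905%

Labor's share = 1 − 0.21 − 0.28 = 0.51.
Physical capital: 0.21 × (-2.7) = -0.567 pp.
The human-capital index: 0.28 × 0.1 = 0.028 pp.
Employment: 0.51 × 4.4 = 2.244 pp.
TFP growth = 0.8 − 1.705 = -0.905%.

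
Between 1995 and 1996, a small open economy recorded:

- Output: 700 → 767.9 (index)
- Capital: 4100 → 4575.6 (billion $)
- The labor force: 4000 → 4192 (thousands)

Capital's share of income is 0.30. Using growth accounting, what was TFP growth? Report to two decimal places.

Output growth = (767.9 − 700) / 700 = 9.7%.
Capital growth = (4575.6 − 4100) / 4100 = 11.6%.
The labor force growth = (4192 − 4000) / 4000 = 4.8%.
Labor's share = 1 − 0.3 = 0.7.
Capital: 0.3 × 11.6 = 3.48 pp.
The labor force: 0.7 × 4.8 = 3.36 pp.
TFP growth = 9.7 − 6.84 = 2.86%.

TFP growth was 2.86%.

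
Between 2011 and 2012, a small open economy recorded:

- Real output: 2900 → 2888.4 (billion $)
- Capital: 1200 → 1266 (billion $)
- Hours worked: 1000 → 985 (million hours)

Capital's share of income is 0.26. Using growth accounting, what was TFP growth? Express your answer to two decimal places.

-0.72%

Real output growth = (2888.4 − 2900) / 2900 = -0.4%.
Capital growth = (1266 − 1200) / 1200 = 5.5%.
Hours worked growth = (985 − 1000) / 1000 = -1.5%.
Labor's share = 1 − 0.26 = 0.74.
Capital: 0.26 × 5.5 = 1.43 pp.
Hours worked: 0.74 × (-1.5) = -1.11 pp.
TFP growth = -0.4 − 0.32 = -0.72%.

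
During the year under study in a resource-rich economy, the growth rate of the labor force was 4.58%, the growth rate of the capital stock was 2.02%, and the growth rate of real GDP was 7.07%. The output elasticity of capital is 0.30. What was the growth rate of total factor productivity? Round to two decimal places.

3.26%

Labor's share = 1 − 0.3 = 0.7.
The capital stock: 0.3 × 2.02 = 0.606 pp.
The labor force: 0.7 × 4.58 = 3.206 pp.
TFP growth = 7.07 − 3.812 = 3.258%.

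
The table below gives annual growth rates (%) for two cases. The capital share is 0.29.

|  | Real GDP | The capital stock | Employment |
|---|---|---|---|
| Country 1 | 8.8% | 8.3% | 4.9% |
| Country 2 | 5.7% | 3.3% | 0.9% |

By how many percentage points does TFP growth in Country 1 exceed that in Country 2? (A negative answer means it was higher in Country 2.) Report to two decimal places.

-1.19 percentage points

Labor's share = 1 − 0.29 = 0.71.
Country 1: TFP = 8.8 − 2.407 − 3.479 = 2.914%.
Country 2: TFP = 5.7 − 0.957 − 0.639 = 4.104%.
Difference = 2.914 − (4.104) = -1.19 pp.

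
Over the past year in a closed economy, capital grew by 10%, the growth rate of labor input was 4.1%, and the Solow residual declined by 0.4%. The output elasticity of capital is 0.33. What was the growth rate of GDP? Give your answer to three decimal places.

5.647%

Labor's share = 1 − 0.33 = 0.67.
Capital: 0.33 × 10 = 3.3 pp.
Labor input: 0.67 × 4.1 = 2.747 pp.
Output growth = -0.4 + 6.047 = 5.647%.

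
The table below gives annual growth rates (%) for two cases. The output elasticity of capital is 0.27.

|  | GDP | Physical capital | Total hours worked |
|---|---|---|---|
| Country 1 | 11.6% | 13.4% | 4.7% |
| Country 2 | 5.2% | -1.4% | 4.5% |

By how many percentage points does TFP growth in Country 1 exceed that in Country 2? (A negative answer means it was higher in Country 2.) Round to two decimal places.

2.26 percentage points

Labor's share = 1 − 0.27 = 0.73.
Country 1: TFP = 11.6 − 3.618 − 3.431 = 4.551%.
Country 2: TFP = 5.2 + 0.378 − 3.285 = 2.293%.
Difference = 4.551 − (2.293) = 2.258 pp.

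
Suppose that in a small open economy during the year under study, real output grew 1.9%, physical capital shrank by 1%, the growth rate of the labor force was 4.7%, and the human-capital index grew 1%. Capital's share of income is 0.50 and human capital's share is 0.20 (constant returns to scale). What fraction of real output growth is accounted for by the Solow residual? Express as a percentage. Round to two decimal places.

Labor's share = 1 − 0.5 − 0.2 = 0.3.
Physical capital: 0.5 × (-1) = -0.5 pp.
The human-capital index: 0.2 × 1 = 0.2 pp.
The labor force: 0.3 × 4.7 = 1.41 pp.
TFP growth = 1.9 − 1.11 = 0.79%.
TFP share of growth = 0.79 / 1.9 × 100 = 41.5789%.

41.58%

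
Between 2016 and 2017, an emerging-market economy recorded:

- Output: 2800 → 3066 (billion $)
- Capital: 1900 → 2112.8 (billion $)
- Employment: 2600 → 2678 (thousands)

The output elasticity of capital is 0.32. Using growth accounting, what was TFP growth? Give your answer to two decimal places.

3.88%

Output growth = (3066 − 2800) / 2800 = 9.5%.
Capital growth = (2112.8 − 1900) / 1900 = 11.2%.
Employment growth = (2678 − 2600) / 2600 = 3%.
Labor's share = 1 − 0.32 = 0.68.
Capital: 0.32 × 11.2 = 3.584 pp.
Employment: 0.68 × 3 = 2.04 pp.
TFP growth = 9.5 − 5.624 = 3.876%.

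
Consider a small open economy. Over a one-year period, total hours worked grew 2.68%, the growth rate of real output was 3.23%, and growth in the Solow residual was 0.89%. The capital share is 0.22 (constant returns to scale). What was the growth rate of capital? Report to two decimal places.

1.13%

Labor's share = 1 − 0.22 = 0.78.
gY = gA + 0.78×2.68 + 0.22×g.
0.22×g = 3.23 − 0.89 − 2.0904 = 0.2496.
g = 0.2496 / 0.22 = 1.1345%.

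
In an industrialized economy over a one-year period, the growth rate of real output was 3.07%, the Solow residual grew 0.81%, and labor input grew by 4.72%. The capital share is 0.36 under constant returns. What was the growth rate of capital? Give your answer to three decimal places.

Labor's share = 1 − 0.36 = 0.64.
gY = gA + 0.64×4.72 + 0.36×g.
0.36×g = 3.07 − 0.81 − 3.0208 = -0.7608.
g = -0.7608 / 0.36 = -2.11333%.

-2.113%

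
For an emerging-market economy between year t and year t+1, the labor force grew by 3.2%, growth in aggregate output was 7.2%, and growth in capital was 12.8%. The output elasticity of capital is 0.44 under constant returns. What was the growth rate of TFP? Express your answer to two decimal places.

-0.22%

Labor's share = 1 − 0.44 = 0.56.
Capital: 0.44 × 12.8 = 5.632 pp.
The labor force: 0.56 × 3.2 = 1.792 pp.
TFP growth = 7.2 − 7.424 = -0.224%.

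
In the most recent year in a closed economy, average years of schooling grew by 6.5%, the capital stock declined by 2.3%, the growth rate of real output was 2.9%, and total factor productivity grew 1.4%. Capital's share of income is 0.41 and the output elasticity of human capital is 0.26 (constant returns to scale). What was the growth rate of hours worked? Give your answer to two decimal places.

2.28%

Labor's share = 1 − 0.41 − 0.26 = 0.33.
gY = gA + 0.41×(-2.3) + 0.26×6.5 + 0.33×g.
0.33×g = 2.9 − 1.4 − 0.747 = 0.753.
g = 0.753 / 0.33 = 2.2818%.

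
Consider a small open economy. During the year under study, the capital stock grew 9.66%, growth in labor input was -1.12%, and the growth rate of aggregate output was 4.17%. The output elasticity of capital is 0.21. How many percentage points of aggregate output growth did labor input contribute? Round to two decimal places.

-0.88 percentage points

Labor's share = 1 − 0.21 = 0.79.
Contribution = share × growth = 0.79 × (-1.12) = -0.8848 pp.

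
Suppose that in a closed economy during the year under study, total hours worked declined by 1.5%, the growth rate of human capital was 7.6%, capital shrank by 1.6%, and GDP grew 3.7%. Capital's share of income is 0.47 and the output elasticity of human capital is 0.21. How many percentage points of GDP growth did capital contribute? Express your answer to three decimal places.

-0.752 percentage points

Contribution = share × growth = 0.47 × (-1.6) = -0.752 pp.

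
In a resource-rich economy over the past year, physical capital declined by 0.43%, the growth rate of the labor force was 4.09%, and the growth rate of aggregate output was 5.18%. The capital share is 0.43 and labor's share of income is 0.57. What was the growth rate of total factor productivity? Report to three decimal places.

3.034%

Labor's share = 1 − 0.43 = 0.57.
Physical capital: 0.43 × (-0.43) = -0.1849 pp.
The labor force: 0.57 × 4.09 = 2.3313 pp.
TFP growth = 5.18 − 2.1464 = 3.0336%.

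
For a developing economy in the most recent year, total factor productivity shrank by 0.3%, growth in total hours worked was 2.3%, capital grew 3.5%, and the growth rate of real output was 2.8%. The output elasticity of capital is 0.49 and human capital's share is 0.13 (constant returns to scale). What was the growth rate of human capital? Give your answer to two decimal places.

Labor's share = 1 − 0.49 − 0.13 = 0.38.
gY = gA + 0.49×3.5 + 0.38×2.3 + 0.13×g.
0.13×g = 2.8 + 0.3 − 2.589 = 0.511.
g = 0.511 / 0.13 = 3.9308%.

Human capital grew 3.93%.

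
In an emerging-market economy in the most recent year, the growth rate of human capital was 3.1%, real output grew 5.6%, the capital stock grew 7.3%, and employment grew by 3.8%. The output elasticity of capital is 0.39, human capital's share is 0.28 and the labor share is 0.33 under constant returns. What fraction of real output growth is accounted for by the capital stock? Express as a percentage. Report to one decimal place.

The capital stock accounted for 50.8% of growth.

The capital stock contributed 0.39 × 7.3 = 2.847 pp.
Share of growth = 2.847 / 5.6 × 100 = 50.839%.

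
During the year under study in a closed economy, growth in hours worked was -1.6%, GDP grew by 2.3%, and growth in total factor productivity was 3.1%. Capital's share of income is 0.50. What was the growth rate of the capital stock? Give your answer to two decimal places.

0.00%

Labor's share = 1 − 0.5 = 0.5.
gY = gA + 0.5×(-1.6) + 0.5×g.
0.5×g = 2.3 − 3.1 + 0.8 = 0.
g = 0 / 0.5 = 0%.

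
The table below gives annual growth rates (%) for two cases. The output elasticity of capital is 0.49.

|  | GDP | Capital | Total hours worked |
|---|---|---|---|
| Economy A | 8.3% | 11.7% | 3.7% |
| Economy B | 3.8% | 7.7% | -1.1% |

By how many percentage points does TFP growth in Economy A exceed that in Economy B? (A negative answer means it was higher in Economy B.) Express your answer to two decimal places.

Labor's share = 1 − 0.49 = 0.51.
Economy A: TFP = 8.3 − 5.733 − 1.887 = 0.68%.
Economy B: TFP = 3.8 − 3.773 + 0.561 = 0.588%.
Difference = 0.68 − (0.588) = 0.092 pp.

0.09 percentage points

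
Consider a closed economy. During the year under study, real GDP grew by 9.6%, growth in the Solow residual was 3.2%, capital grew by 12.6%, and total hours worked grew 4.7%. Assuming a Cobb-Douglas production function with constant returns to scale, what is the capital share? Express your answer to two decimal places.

α = 0.22

gY = gA + α·gK + (1−α)·gL, so gY − gA − gL = α(gK − gL).
9.6 − 3.2 − 4.7 = α × (12.6 − 4.7).
1.7 = 7.9 α, so α = 0.2152.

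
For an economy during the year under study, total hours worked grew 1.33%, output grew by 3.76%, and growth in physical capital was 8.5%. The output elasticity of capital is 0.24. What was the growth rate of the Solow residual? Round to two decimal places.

Labor's share = 1 − 0.24 = 0.76.
Physical capital: 0.24 × 8.5 = 2.04 pp.
Total hours worked: 0.76 × 1.33 = 1.0108 pp.
TFP growth = 3.76 − 3.0508 = 0.7092%.

The Solow residual growth was 0.71%.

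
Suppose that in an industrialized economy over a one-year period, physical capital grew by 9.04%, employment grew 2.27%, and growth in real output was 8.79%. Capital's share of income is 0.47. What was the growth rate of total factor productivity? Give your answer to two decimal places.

3.34%

Labor's share = 1 − 0.47 = 0.53.
Physical capital: 0.47 × 9.04 = 4.2488 pp.
Employment: 0.53 × 2.27 = 1.2031 pp.
TFP growth = 8.79 − 5.4519 = 3.3381%.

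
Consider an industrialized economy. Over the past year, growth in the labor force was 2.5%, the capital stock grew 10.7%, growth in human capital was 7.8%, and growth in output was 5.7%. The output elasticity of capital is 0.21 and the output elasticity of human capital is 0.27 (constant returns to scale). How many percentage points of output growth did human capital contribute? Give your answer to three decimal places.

Contribution = share × growth = 0.27 × 7.8 = 2.106 pp.

2.106 percentage points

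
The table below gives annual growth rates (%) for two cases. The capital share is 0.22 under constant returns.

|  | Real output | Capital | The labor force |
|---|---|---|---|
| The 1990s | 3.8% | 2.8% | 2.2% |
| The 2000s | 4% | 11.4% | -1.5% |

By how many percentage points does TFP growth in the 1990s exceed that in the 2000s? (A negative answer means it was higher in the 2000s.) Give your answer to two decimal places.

-1.19 percentage points

Labor's share = 1 − 0.22 = 0.78.
The 1990s: TFP = 3.8 − 0.616 − 1.716 = 1.468%.
The 2000s: TFP = 4 − 2.508 + 1.17 = 2.662%.
Difference = 1.468 − (2.662) = -1.194 pp.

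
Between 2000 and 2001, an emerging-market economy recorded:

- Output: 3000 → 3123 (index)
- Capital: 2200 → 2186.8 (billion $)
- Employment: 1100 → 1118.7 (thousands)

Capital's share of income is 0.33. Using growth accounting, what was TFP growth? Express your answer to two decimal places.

TFP growth was 3.16%.

Output growth = (3123 − 3000) / 3000 = 4.1%.
Capital growth = (2186.8 − 2200) / 2200 = -0.6%.
Employment growth = (1118.7 − 1100) / 1100 = 1.7%.
Labor's share = 1 − 0.33 = 0.67.
Capital: 0.33 × (-0.6) = -0.198 pp.
Employment: 0.67 × 1.7 = 1.139 pp.
TFP growth = 4.1 − 0.941 = 3.159%.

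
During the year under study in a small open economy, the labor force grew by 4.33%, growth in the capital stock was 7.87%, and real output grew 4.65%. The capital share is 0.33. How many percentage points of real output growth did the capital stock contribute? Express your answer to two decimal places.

Contribution = share × growth = 0.33 × 7.87 = 2.5971 pp.

2.60 percentage points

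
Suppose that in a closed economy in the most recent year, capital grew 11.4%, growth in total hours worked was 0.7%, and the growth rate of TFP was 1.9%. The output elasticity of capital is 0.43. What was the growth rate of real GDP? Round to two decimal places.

Labor's share = 1 − 0.43 = 0.57.
Capital: 0.43 × 11.4 = 4.902 pp.
Total hours worked: 0.57 × 0.7 = 0.399 pp.
Output growth = 1.9 + 5.301 = 7.201%.

Real GDP grew 7.20%.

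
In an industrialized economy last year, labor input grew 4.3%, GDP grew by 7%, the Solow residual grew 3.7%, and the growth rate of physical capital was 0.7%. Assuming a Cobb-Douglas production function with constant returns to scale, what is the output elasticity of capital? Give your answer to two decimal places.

gY = gA + α·gK + (1−α)·gL, so gY − gA − gL = α(gK − gL).
7 − 3.7 − 4.3 = α × (0.7 − 4.3).
-1 = -3.6 α, so α = 0.2778.

α = 0.28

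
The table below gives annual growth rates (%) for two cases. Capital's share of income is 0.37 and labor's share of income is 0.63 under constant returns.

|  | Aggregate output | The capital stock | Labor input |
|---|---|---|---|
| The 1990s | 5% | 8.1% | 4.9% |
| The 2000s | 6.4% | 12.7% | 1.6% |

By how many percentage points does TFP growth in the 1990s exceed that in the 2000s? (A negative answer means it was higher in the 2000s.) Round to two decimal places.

Labor's share = 1 − 0.37 = 0.63.
The 1990s: TFP = 5 − 2.997 − 3.087 = -1.084%.
The 2000s: TFP = 6.4 − 4.699 − 1.008 = 0.693%.
Difference = -1.084 − (0.693) = -1.777 pp.

-1.78 percentage points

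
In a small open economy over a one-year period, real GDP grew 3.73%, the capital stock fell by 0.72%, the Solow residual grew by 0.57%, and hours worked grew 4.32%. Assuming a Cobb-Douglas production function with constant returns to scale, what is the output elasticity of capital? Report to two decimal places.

The output elasticity of capital is 0.23.

gY = gA + α·gK + (1−α)·gL, so gY − gA − gL = α(gK − gL).
3.73 − 0.57 − 4.32 = α × (-0.72 − 4.32).
-1.16 = -5.04 α, so α = 0.2302.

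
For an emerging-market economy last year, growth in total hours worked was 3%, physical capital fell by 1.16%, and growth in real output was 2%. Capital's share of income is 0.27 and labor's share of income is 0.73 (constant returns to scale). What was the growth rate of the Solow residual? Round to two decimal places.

Labor's share = 1 − 0.27 = 0.73.
Physical capital: 0.27 × (-1.16) = -0.3132 pp.
Total hours worked: 0.73 × 3 = 2.19 pp.
TFP growth = 2 − 1.8768 = 0.1232%.

0.12%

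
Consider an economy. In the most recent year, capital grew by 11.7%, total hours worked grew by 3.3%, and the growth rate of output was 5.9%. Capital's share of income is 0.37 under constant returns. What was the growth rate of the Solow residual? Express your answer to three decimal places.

Labor's share = 1 − 0.37 = 0.63.
Capital: 0.37 × 11.7 = 4.329 pp.
Total hours worked: 0.63 × 3.3 = 2.079 pp.
TFP growth = 5.9 − 6.408 = -0.508%.

-0.508%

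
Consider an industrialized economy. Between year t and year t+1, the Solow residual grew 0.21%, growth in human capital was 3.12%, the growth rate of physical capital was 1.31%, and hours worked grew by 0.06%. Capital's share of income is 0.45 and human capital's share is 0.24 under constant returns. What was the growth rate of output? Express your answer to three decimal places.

Labor's share = 1 − 0.45 − 0.24 = 0.31.
Physical capital: 0.45 × 1.31 = 0.5895 pp.
Human capital: 0.24 × 3.12 = 0.7488 pp.
Hours worked: 0.31 × 0.06 = 0.0186 pp.
Output growth = 0.21 + 1.3569 = 1.5669%.

1.567%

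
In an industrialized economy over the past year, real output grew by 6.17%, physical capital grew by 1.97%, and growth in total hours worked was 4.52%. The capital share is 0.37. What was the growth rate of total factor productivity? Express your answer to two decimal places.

2.59%

Labor's share = 1 − 0.37 = 0.63.
Physical capital: 0.37 × 1.97 = 0.7289 pp.
Total hours worked: 0.63 × 4.52 = 2.8476 pp.
TFP growth = 6.17 − 3.5765 = 2.5935%.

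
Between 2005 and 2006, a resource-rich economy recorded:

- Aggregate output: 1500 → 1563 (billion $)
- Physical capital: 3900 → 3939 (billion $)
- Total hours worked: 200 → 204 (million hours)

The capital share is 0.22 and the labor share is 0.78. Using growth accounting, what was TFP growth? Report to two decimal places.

Aggregate output growth = (1563 − 1500) / 1500 = 4.2%.
Physical capital growth = (3939 − 3900) / 3900 = 1%.
Total hours worked growth = (204 − 200) / 200 = 2%.
Labor's share = 1 − 0.22 = 0.78.
Physical capital: 0.22 × 1 = 0.22 pp.
Total hours worked: 0.78 × 2 = 1.56 pp.
TFP growth = 4.2 − 1.78 = 2.42%.

2.42%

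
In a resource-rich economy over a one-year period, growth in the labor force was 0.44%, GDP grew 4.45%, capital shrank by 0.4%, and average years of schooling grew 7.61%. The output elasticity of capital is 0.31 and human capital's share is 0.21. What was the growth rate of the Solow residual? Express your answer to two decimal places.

Labor's share = 1 − 0.31 − 0.21 = 0.48.
Capital: 0.31 × (-0.4) = -0.124 pp.
Average years of schooling: 0.21 × 7.61 = 1.5981 pp.
The labor force: 0.48 × 0.44 = 0.2112 pp.
TFP growth = 4.45 − 1.6853 = 2.7647%.

The Solow residual growth was 2.76%.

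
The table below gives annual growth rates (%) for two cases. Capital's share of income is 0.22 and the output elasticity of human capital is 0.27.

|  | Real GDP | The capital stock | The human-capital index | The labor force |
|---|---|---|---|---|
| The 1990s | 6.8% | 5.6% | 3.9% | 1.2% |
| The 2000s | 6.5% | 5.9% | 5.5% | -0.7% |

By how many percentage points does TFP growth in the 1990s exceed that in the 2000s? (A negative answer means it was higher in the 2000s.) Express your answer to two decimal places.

-0.17 percentage points

Labor's share = 1 − 0.22 − 0.27 = 0.51.
The 1990s: TFP = 6.8 − 1.232 − 1.053 − 0.612 = 3.903%.
The 2000s: TFP = 6.5 − 1.298 − 1.485 + 0.357 = 4.074%.
Difference = 3.903 − (4.074) = -0.171 pp.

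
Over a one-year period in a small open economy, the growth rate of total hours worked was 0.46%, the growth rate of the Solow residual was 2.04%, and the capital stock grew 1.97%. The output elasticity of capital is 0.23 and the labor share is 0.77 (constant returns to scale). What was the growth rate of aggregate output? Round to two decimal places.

Labor's share = 1 − 0.23 = 0.77.
The capital stock: 0.23 × 1.97 = 0.4531 pp.
Total hours worked: 0.77 × 0.46 = 0.3542 pp.
Output growth = 2.04 + 0.8073 = 2.8473%.

2.85%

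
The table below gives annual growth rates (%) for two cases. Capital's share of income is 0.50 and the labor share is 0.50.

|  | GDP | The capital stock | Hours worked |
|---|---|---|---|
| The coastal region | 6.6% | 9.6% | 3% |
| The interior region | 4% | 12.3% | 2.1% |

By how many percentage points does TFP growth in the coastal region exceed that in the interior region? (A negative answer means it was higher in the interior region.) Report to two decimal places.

3.50 percentage points

Labor's share = 1 − 0.5 = 0.5.
The coastal region: TFP = 6.6 − 4.8 − 1.5 = 0.3%.
The interior region: TFP = 4 − 6.15 − 1.05 = -3.2%.
Difference = 0.3 − (-3.2) = 3.5 pp.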